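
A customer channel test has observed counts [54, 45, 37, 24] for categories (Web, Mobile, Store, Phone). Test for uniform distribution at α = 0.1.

Expected = 40 each. χ² = Σ(O-E)²/E = 12.15. df = 3, critical value = 6.251. Reject H₀.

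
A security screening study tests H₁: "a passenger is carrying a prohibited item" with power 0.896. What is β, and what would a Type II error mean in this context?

β = 1 - power = 1 - 0.896 = 0.104. A Type II error is failing to reject H₀ when H₀ is false (false negative) — here, failing to conclude that a passenger is carrying a prohibited item when in fact it is true. Consequence: letting a prohibited item through — security breach.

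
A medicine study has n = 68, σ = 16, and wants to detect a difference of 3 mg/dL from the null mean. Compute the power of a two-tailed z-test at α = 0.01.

SE = σ/√n = 16/√68 = 1.94. Non-centrality λ = d/SE = 3/1.94 = 1.546. Power ≈ Φ(λ - z_{α/2}) = Φ(1.546 - 2.576) = Φ(-1.03) = 0.152.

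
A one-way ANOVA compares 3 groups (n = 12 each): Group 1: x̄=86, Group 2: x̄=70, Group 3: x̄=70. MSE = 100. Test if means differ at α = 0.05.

Grand mean = 75.33. SS_between = 2048.0, MS_between = 1024.0. F = 10.24, F_crit ≈ 3.285. Reject H₀.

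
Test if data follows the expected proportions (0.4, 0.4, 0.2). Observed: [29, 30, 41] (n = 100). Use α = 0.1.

Expected: [40.0, 40.0, 20.0]. χ² = 27.575. df = 2, critical = 4.605. Reject H₀.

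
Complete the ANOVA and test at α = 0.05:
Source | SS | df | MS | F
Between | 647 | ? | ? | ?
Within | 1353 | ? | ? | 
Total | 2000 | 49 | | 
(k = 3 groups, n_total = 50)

df_between = 2, df_within = 47. MS_between = 323.5, MS_within = 28.79. F = 11.238, F_crit ≈ 3.195. Reject H₀.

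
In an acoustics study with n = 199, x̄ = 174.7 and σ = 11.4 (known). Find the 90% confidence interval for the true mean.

CI = x̄ ± z*(σ/√n) = 174.7 ± 1.645(11.4/√199) = 174.7 ± 1.33 = (173.37, 176.03)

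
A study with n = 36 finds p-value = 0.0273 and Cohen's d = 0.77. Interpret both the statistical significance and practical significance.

Statistically significant (p = 0.0273 < 0.05). Cohen's d = 0.77 indicates a medium effect size. Both statistical and practical significance should be considered.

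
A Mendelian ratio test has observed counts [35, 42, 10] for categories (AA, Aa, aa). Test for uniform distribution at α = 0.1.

Expected = 29 each. χ² = Σ(O-E)²/E = 19.517. df = 2, critical value = 4.605. Reject H₀.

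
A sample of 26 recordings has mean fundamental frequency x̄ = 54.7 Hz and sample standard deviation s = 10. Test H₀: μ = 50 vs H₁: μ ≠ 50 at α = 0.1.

t = (x̄ - μ₀)/(s/√n) = (54.7 - 50)/(10/√26) = 2.397. df = 25, critical t = ±1.708. Reject H₀.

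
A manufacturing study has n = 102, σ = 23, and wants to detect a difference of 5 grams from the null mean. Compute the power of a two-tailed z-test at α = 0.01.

SE = σ/√n = 23/√102 = 2.277. Non-centrality λ = d/SE = 5/2.277 = 2.196. Power ≈ Φ(λ - z_{α/2}) = Φ(2.196 - 2.576) = Φ(-0.38) = 0.352.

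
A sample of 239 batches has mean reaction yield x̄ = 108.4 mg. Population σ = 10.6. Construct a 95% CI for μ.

CI = x̄ ± z*(σ/√n) = 108.4 ± 1.96(10.6/√239) = 108.4 ± 1.34 = (107.06, 109.74)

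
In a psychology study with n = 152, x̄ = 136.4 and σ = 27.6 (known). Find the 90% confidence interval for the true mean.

CI = x̄ ± z*(σ/√n) = 136.4 ± 1.645(27.6/√152) = 136.4 ± 3.68 = (132.72, 140.08)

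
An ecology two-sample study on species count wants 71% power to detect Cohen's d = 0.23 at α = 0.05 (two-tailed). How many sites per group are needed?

z_{α/2} = 1.96, z_β = Φ⁻¹(0.71) = 0.553. For small effect (d = 0.23): n per group = 2(z_{α/2} + z_β)²/d² = 2(1.96 + 0.553)²/0.23² = 238.8 → 239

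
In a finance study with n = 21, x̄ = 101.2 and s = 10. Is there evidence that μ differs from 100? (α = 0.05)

t = (x̄ - μ₀)/(s/√n) = (101.2 - 100)/(10/√21) = 0.55. df = 20, critical t = ±2.086. Fail to reject H₀.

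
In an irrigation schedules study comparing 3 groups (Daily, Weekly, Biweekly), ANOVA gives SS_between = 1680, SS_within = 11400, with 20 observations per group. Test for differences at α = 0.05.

df_between = 2, df_within = 57. F = MS_between/MS_within = 840.0/200.0 = 4.2. F_crit ≈ 3.159. Reject H₀. At least one mean differs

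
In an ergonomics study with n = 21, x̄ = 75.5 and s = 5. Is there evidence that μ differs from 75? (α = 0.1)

t = (x̄ - μ₀)/(s/√n) = (75.5 - 75)/(5/√21) = 0.458. df = 20, critical t = ±1.725. Fail to reject H₀.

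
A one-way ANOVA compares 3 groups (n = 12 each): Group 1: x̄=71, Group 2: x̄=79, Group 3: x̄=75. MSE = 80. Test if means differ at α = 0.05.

Grand mean = 75.0. SS_between = 384.0, MS_between = 192.0. F = 2.4, F_crit ≈ 3.285. Fail to reject H₀.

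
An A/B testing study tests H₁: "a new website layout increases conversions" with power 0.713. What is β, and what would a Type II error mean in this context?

β = 1 - power = 1 - 0.713 = 0.287. A Type II error is failing to reject H₀ when H₀ is false (false negative) — here, failing to conclude that a new website layout increases conversions when in fact it is true. Consequence: discarding a layout that would have improved conversions — lost revenue.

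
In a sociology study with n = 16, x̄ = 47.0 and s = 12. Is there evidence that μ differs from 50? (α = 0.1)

t = (x̄ - μ₀)/(s/√n) = (47.0 - 50)/(12/√16) = -1.0. df = 15, critical t = ±1.753. Fail to reject H₀.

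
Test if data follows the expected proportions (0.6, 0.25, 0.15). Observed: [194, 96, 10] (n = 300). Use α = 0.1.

Expected: [180.0, 75.0, 45.0]. χ² = 34.191. df = 2, critical = 4.605. Reject H₀.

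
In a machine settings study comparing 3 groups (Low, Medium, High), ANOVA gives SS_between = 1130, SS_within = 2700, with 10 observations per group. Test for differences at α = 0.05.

df_between = 2, df_within = 27. F = MS_between/MS_within = 565.0/100.0 = 5.65. F_crit ≈ 3.354. Reject H₀. At least one mean differs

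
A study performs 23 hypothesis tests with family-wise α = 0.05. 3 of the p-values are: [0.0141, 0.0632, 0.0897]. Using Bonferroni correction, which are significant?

Bonferroni α = 0.05/23 = 0.00217. None of the given p-values are significant.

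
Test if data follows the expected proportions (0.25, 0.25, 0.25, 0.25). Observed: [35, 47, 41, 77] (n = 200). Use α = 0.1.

Expected: [50.0, 50.0, 50.0, 50.0]. χ² = 20.88. df = 3, critical = 6.251. Reject H₀.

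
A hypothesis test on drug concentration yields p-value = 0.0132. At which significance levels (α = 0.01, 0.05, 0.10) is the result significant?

p = 0.0132. Significant at: α = 0.05, 0.1.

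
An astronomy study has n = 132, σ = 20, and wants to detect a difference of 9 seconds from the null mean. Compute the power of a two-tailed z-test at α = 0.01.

SE = σ/√n = 20/√132 = 1.741. Non-centrality λ = d/SE = 9/1.741 = 5.17. Power ≈ Φ(λ - z_{α/2}) = Φ(5.17 - 2.576) = Φ(2.594) = 0.995.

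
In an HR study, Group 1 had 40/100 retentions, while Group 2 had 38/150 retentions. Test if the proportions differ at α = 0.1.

p̂₁ = 0.4, p̂₂ = 0.253, pooled p̂ = 0.312. z = 2.452. Critical: ±1.645. Reject H₀.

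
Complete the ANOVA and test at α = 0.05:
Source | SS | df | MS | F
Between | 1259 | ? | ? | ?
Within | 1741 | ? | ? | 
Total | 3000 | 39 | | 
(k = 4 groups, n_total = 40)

df_between = 3, df_within = 36. MS_between = 419.67, MS_within = 48.36. F = 8.678, F_crit ≈ 2.866. Reject H₀.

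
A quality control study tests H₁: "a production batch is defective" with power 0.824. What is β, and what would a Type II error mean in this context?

β = 1 - power = 1 - 0.824 = 0.176. A Type II error is failing to reject H₀ when H₀ is false (false negative) — here, failing to conclude that a production batch is defective when in fact it is true. Consequence: shipping a defective batch — faulty products reach customers.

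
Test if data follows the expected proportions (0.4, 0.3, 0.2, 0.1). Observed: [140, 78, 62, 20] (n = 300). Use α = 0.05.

Expected: [120.0, 90.0, 60.0, 30.0]. χ² = 8.333. df = 3, critical = 7.815. Reject H₀.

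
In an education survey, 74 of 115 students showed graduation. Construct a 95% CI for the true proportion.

p̂ = 0.643. CI = p̂ ± z*√(p̂(1-p̂)/n) = (0.556, 0.731)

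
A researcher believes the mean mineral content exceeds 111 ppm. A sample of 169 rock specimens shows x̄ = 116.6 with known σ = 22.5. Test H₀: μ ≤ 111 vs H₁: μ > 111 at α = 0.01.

z = 3.236. Critical value: 2.33. Reject H₀.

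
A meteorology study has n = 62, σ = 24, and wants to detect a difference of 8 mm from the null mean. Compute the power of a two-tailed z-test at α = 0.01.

SE = σ/√n = 24/√62 = 3.048. Non-centrality λ = d/SE = 8/3.048 = 2.625. Power ≈ Φ(λ - z_{α/2}) = Φ(2.625 - 2.576) = Φ(0.049) = 0.519.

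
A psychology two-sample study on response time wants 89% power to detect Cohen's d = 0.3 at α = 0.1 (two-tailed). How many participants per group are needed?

z_{α/2} = 1.645, z_β = Φ⁻¹(0.89) = 1.227. For small effect (d = 0.3): n per group = 2(z_{α/2} + z_β)²/d² = 2(1.645 + 1.227)²/0.3² = 183.3 → 184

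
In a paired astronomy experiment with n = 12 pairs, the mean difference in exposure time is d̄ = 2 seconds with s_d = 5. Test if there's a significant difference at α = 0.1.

t = d̄/(s_d/√n) = 2/(5/√12) = 1.386. df = 11, critical t = ±1.796. Fail to reject H₀.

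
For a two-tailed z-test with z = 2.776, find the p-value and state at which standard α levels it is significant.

p = 2·P(Z > |2.776|) = 2·(1 - Φ(2.776)) ≈ 0.0055. Significant at α = 0.1; Significant at α = 0.05; Significant at α = 0.01.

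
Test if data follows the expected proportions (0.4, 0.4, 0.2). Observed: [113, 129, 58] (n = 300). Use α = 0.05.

Expected: [120.0, 120.0, 60.0]. χ² = 1.15. df = 2, critical = 5.991. Fail to reject H₀.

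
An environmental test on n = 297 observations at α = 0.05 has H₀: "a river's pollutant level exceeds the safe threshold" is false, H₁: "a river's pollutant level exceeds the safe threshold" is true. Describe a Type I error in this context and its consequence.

Type I error: rejecting H₀ when it is true — concluding that a river's pollutant level exceeds the safe threshold when in fact it is not. Consequence: shutting down a compliant factory unnecessarily.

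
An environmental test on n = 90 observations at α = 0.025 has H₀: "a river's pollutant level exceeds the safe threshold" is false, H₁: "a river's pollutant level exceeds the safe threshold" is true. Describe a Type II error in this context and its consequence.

Type II error: failing to reject H₀ when it is false — concluding that a river's pollutant level exceeds the safe threshold is not supported when in fact it is. Consequence: allowing unsafe pollution to continue.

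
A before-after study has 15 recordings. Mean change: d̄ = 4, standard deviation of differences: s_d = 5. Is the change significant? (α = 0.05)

t = d̄/(s_d/√n) = 4/(5/√15) = 3.098. df = 14, critical t = ±2.145. Reject H₀.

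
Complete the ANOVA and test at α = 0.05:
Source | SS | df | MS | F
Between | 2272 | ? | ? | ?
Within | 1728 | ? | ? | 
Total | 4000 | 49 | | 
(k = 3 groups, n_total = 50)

df_between = 2, df_within = 47. MS_between = 1136.0, MS_within = 36.77. F = 30.898, F_crit ≈ 3.195. Reject H₀.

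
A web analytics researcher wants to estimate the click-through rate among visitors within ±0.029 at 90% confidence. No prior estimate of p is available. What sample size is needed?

Conservative approach: use p = 0.5 (maximizes p(1-p) = 0.25). n = z²(0.25)/E² = 1.645²×0.25/0.029² = 804.4 → n = 805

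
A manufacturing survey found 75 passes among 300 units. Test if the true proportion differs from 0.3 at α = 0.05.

p̂ = 0.25, p₀ = 0.3. z = (p̂ - p₀)/√(p₀(1-p₀)/n) = -1.89. Critical: ±1.96. Fail to reject H₀.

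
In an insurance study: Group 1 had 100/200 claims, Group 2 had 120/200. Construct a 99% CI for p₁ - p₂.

p̂₁ = 0.5, p̂₂ = 0.6. Difference = -0.1. CI = (-0.228, 0.028)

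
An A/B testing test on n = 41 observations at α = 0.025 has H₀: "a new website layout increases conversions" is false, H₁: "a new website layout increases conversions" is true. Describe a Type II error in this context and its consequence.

Type II error: failing to reject H₀ when it is false — concluding that a new website layout increases conversions is not supported when in fact it is. Consequence: discarding a layout that would have improved conversions — lost revenue.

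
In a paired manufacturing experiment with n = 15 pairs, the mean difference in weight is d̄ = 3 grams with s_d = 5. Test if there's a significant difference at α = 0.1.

t = d̄/(s_d/√n) = 3/(5/√15) = 2.324. df = 14, critical t = ±1.761. Reject H₀.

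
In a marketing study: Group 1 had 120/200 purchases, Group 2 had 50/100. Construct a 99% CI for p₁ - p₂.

p̂₁ = 0.6, p̂₂ = 0.5. Difference = 0.1. CI = (-0.057, 0.257)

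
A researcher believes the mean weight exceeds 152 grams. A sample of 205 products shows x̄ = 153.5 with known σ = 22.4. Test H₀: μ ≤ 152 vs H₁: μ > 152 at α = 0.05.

z = 0.959. Critical value: 1.645. Fail to reject H₀.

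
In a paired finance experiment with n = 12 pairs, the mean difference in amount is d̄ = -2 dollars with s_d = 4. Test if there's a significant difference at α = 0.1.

t = d̄/(s_d/√n) = -2/(4/√12) = -1.732. df = 11, critical t = ±1.796. Fail to reject H₀.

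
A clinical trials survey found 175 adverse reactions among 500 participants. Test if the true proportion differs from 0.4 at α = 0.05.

p̂ = 0.35, p₀ = 0.4. z = (p̂ - p₀)/√(p₀(1-p₀)/n) = -2.282. Critical: ±1.96. Reject H₀.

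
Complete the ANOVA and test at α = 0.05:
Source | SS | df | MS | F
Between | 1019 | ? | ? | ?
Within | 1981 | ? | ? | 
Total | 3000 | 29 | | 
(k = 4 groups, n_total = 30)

df_between = 3, df_within = 26. MS_between = 339.67, MS_within = 76.19. F = 4.458, F_crit ≈ 2.975. Reject H₀.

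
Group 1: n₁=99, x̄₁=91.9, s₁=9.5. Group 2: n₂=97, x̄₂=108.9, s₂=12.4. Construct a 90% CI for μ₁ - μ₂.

Difference = -17.0. SE = √(9.5²/99 + 12.4²/97) = 1.58. CI = (-19.6, -14.4)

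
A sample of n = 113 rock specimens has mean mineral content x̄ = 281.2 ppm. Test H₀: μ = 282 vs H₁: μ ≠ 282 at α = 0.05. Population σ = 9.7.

z = (x̄ - μ₀)/(σ/√n) = (281.2 - 282)/(9.7/√113) = -0.877. Critical value: ±1.96. Since |-0.877| ≤ 1.96, Fail to reject H₀.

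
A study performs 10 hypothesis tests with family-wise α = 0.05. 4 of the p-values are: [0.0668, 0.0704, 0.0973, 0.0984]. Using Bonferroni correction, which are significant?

Bonferroni α = 0.05/10 = 0.005. None of the given p-values are significant.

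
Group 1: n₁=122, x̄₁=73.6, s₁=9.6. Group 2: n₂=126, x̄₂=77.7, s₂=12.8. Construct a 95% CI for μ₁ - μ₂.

Difference = -4.1. SE = √(9.6²/122 + 12.8²/126) = 1.434. CI = (-6.91, -1.29)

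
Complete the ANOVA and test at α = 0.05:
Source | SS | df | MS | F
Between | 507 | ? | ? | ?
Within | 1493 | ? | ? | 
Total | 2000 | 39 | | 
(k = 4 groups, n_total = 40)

df_between = 3, df_within = 36. MS_between = 169.0, MS_within = 41.47. F = 4.075, F_crit ≈ 2.866. Reject H₀.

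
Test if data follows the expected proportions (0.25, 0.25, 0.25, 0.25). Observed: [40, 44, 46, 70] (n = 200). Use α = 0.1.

Expected: [50.0, 50.0, 50.0, 50.0]. χ² = 11.04. df = 3, critical = 6.251. Reject H₀.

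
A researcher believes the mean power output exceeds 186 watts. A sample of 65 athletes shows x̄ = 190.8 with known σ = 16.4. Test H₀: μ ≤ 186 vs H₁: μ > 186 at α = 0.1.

z = 2.36. Critical value: 1.28. Reject H₀.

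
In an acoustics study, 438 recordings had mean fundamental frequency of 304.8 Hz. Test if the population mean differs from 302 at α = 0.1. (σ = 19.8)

z = (x̄ - μ₀)/(σ/√n) = (304.8 - 302)/(19.8/√438) = 2.96. Critical value: ±1.645. Since |2.96| > 1.645, Reject H₀.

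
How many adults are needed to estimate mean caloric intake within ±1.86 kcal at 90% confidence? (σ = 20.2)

n = (z*σ/E)² = (1.645×20.2/1.86)² = 319.2 → n = 320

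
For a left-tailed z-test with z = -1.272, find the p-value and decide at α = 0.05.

p = P(Z < -1.272) = Φ(-1.272) ≈ 0.1017. Since p ≥ 0.05, fail to reject H₀ (not significant) at α = 0.05.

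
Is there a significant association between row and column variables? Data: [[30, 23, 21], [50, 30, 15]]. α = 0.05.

χ² = 4.383. df = 2, critical = 5.991. Fail to reject H₀. No evidence of dependence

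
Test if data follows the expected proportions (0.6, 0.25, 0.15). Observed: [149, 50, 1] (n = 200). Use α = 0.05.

Expected: [120.0, 50.0, 30.0]. χ² = 35.042. df = 2, critical = 5.991. Reject H₀.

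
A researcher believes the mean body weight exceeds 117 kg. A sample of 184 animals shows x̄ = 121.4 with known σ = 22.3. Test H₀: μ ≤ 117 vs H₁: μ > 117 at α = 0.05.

z = 2.676. Critical value: 1.645. Reject H₀.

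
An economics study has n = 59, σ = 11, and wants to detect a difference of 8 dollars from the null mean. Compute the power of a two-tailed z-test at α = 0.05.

SE = σ/√n = 11/√59 = 1.432. Non-centrality λ = d/SE = 8/1.432 = 5.586. Power ≈ Φ(λ - z_{α/2}) = Φ(5.586 - 1.96) = Φ(3.626) = 1.0.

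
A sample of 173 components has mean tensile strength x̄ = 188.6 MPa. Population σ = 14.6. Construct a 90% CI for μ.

CI = x̄ ± z*(σ/√n) = 188.6 ± 1.645(14.6/√173) = 188.6 ± 1.83 = (186.77, 190.43)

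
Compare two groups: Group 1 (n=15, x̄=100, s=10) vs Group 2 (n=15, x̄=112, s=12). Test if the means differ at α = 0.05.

Pooled sp = 11.05. t = -2.975, df = 28. Critical t = ±2.048. Reject H₀.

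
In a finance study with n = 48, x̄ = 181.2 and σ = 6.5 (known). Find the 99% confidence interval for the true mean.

CI = x̄ ± z*(σ/√n) = 181.2 ± 2.576(6.5/√48) = 181.2 ± 2.42 = (178.78, 183.62)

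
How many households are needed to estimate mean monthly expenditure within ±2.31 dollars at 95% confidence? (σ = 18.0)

n = (z*σ/E)² = (1.96×18.0/2.31)² = 233.3 → n = 234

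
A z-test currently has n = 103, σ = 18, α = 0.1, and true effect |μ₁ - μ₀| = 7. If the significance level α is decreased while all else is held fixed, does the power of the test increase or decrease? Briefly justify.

Power decreases: a smaller α raises the critical value, so less of the H₁ sampling distribution falls in the rejection region.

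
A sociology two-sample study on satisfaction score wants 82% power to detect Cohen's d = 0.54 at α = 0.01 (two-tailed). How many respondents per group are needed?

z_{α/2} = 2.576, z_β = Φ⁻¹(0.82) = 0.915. For medium effect (d = 0.54): n per group = 2(z_{α/2} + z_β)²/d² = 2(2.576 + 0.915)²/0.54² = 83.6 → 84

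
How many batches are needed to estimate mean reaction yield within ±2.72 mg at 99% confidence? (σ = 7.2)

n = (z*σ/E)² = (2.576×7.2/2.72)² = 46.5 → n = 47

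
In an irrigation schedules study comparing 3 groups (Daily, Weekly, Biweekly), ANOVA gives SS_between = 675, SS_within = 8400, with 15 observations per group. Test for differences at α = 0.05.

df_between = 2, df_within = 42. F = MS_between/MS_within = 337.5/200.0 = 1.688. F_crit ≈ 3.22. Fail to reject H₀.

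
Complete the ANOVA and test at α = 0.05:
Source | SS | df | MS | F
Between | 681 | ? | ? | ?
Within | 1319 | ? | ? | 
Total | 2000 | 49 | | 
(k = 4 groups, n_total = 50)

df_between = 3, df_within = 46. MS_between = 227.0, MS_within = 28.67. F = 7.917, F_crit ≈ 2.807. Reject H₀.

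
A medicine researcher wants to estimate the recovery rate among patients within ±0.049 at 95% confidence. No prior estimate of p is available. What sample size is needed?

Conservative approach: use p = 0.5 (maximizes p(1-p) = 0.25). n = z²(0.25)/E² = 1.96²×0.25/0.049² = 400.0 → n = 400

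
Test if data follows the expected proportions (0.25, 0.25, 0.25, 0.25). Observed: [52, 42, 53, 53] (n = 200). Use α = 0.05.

Expected: [50.0, 50.0, 50.0, 50.0]. χ² = 1.72. df = 3, critical = 7.815. Fail to reject H₀.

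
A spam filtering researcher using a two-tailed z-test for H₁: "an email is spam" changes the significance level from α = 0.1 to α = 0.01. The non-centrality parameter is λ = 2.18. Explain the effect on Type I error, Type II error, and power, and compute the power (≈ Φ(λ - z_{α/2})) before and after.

Decreasing α from 0.1 to 0.01:
• Type I error rate decreases (α is the Type I rate by definition).
• Critical value moves from z_{α/2} = 1.645 to 2.576, so power = Φ(λ - z_{α/2}) goes from Φ(2.18 - 1.645) = 0.704 to Φ(2.18 - 2.576) = 0.346.
• Type II error rate β = 1 - power therefore increases (0.296 → 0.654).
Appropriate when false positives are costly — here, a legitimate email is sent to the spam folder and the user misses it.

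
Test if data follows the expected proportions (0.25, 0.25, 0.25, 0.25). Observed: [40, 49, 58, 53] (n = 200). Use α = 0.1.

Expected: [50.0, 50.0, 50.0, 50.0]. χ² = 3.48. df = 3, critical = 6.251. Fail to reject H₀.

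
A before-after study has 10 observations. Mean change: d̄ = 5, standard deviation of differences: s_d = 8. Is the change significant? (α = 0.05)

t = d̄/(s_d/√n) = 5/(8/√10) = 1.976. df = 9, critical t = ±2.262. Fail to reject H₀.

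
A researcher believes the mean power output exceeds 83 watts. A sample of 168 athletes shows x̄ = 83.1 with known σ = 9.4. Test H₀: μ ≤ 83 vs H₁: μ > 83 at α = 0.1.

z = 0.138. Critical value: 1.28. Fail to reject H₀.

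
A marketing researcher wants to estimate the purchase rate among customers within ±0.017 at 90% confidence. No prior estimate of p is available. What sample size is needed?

Conservative approach: use p = 0.5 (maximizes p(1-p) = 0.25). n = z²(0.25)/E² = 1.645²×0.25/0.017² = 2340.9 → n = 2341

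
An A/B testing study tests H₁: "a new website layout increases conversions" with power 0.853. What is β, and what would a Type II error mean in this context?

β = 1 - power = 1 - 0.853 = 0.147. A Type II error is failing to reject H₀ when H₀ is false (false negative) — here, failing to conclude that a new website layout increases conversions when in fact it is true. Consequence: discarding a layout that would have improved conversions — lost revenue.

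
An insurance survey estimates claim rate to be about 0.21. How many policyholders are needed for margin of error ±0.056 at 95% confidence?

n = z²p(1-p)/E² = 1.96²×0.21×0.79/0.056² = 203.2 → n = 204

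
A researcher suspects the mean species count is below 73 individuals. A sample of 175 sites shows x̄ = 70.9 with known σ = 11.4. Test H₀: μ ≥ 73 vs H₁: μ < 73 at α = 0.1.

z = -2.437. Critical value: -1.28. Reject H₀.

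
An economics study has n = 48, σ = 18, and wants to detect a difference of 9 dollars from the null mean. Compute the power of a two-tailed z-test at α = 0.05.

SE = σ/√n = 18/√48 = 2.598. Non-centrality λ = d/SE = 9/2.598 = 3.464. Power ≈ Φ(λ - z_{α/2}) = Φ(3.464 - 1.96) = Φ(1.504) = 0.934.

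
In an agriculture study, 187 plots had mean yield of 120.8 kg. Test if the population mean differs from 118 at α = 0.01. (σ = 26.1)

z = (x̄ - μ₀)/(σ/√n) = (120.8 - 118)/(26.1/√187) = 1.467. Critical value: ±2.576. Since |1.467| ≤ 2.576, Fail to reject H₀.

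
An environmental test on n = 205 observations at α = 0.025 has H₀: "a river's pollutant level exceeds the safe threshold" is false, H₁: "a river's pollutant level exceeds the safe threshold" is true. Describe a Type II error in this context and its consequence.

Type II error: failing to reject H₀ when it is false — concluding that a river's pollutant level exceeds the safe threshold is not supported when in fact it is. Consequence: allowing unsafe pollution to continue.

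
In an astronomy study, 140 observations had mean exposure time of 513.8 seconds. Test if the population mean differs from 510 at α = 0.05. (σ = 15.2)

z = (x̄ - μ₀)/(σ/√n) = (513.8 - 510)/(15.2/√140) = 2.958. Critical value: ±1.96. Since |2.958| > 1.96, Reject H₀.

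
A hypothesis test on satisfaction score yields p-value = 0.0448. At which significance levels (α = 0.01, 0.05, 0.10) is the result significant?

p = 0.0448. Significant at: α = 0.05, 0.1.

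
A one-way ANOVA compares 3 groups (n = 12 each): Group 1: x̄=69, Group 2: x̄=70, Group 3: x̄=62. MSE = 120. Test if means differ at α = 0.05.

Grand mean = 67.0. SS_between = 456.0, MS_between = 228.0. F = 1.9, F_crit ≈ 3.285. Fail to reject H₀.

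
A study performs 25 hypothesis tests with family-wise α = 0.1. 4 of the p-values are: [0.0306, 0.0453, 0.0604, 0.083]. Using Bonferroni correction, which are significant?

Bonferroni α = 0.1/25 = 0.004. None of the given p-values are significant.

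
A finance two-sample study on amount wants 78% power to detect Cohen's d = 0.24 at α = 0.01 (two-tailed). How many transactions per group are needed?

z_{α/2} = 2.576, z_β = Φ⁻¹(0.78) = 0.772. For small effect (d = 0.24): n per group = 2(z_{α/2} + z_β)²/d² = 2(2.576 + 0.772)²/0.24² = 389.2 → 390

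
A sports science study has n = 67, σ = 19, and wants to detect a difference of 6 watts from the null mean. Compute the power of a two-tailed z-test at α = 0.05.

SE = σ/√n = 19/√67 = 2.321. Non-centrality λ = d/SE = 6/2.321 = 2.585. Power ≈ Φ(λ - z_{α/2}) = Φ(2.585 - 1.96) = Φ(0.625) = 0.734.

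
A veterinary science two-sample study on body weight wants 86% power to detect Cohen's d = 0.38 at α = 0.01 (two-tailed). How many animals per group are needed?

z_{α/2} = 2.576, z_β = Φ⁻¹(0.86) = 1.08. For small effect (d = 0.38): n per group = 2(z_{α/2} + z_β)²/d² = 2(2.576 + 1.08)²/0.38² = 185.1 → 186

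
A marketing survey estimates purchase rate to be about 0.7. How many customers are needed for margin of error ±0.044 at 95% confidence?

n = z²p(1-p)/E² = 1.96²×0.7×0.3/0.044² = 416.7 → n = 417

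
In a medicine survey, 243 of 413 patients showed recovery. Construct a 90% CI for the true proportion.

p̂ = 0.588. CI = p̂ ± z*√(p̂(1-p̂)/n) = (0.549, 0.628)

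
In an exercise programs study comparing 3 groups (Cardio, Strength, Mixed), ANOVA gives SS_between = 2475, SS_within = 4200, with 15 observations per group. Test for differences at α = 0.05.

df_between = 2, df_within = 42. F = MS_between/MS_within = 1237.5/100.0 = 12.375. F_crit ≈ 3.22. Reject H₀. At least one mean differs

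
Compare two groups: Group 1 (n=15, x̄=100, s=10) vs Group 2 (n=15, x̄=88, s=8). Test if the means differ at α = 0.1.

Pooled sp = 9.06. t = 3.629, df = 28. Critical t = ±1.701. Reject H₀.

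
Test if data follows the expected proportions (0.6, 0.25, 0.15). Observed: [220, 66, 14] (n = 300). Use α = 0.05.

Expected: [180.0, 75.0, 45.0]. χ² = 31.324. df = 2, critical = 5.991. Reject H₀.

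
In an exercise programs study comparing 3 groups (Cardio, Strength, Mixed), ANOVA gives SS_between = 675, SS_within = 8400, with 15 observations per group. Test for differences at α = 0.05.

df_between = 2, df_within = 42. F = MS_between/MS_within = 337.5/200.0 = 1.688. F_crit ≈ 3.22. Fail to reject H₀.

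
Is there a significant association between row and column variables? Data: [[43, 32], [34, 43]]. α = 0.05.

χ² = 2.639. df = 1, critical = 3.841. Fail to reject H₀. No evidence of dependence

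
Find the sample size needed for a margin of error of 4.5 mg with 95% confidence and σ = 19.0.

n = (z*σ/E)² = (1.96×19.0/4.5)² = 68.5 → n = 69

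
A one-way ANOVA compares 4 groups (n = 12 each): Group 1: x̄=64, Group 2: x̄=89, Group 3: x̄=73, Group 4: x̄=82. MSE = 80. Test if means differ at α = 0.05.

Grand mean = 77.0. SS_between = 4248.0, MS_between = 1416.0. F = 17.7, F_crit ≈ 2.816. Reject H₀.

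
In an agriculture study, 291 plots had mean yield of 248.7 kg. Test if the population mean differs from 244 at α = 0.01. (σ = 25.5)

z = (x̄ - μ₀)/(σ/√n) = (248.7 - 244)/(25.5/√291) = 3.144. Critical value: ±2.576. Since |3.144| > 2.576, Reject H₀.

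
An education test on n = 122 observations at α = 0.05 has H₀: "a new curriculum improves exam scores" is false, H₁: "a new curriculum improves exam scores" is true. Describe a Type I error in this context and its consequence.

Type I error: rejecting H₀ when it is true — concluding that a new curriculum improves exam scores when in fact it is not. Consequence: adopting a curriculum that gives no real benefit — disruption for nothing.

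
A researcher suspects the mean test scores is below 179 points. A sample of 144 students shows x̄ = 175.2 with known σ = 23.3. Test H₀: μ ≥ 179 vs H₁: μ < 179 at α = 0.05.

z = -1.957. Critical value: -1.645. Reject H₀.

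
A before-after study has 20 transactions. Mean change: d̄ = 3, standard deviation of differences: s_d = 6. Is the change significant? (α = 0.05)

t = d̄/(s_d/√n) = 3/(6/√20) = 2.236. df = 19, critical t = ±2.093. Reject H₀.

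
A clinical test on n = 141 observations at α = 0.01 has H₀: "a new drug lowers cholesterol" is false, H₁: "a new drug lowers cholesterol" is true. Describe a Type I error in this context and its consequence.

Type I error: rejecting H₀ when it is true — concluding that a new drug lowers cholesterol when in fact it is not. Consequence: approving an ineffective drug — patients take a useless medication and may skip effective alternatives.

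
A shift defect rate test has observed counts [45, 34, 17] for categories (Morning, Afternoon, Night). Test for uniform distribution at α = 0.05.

Expected = 32 each. χ² = Σ(O-E)²/E = 12.438. df = 2, critical value = 5.991. Reject H₀.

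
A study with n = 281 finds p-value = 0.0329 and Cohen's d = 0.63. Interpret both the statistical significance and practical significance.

Statistically significant (p = 0.0329 < 0.05). Cohen's d = 0.63 indicates a medium effect size. Both statistical and practical significance should be considered.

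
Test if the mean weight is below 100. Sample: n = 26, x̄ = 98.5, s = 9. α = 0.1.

t = (98.5 - 100)/(9/√26) = -0.85, df = 25. Critical t = -1.316. Fail to reject H₀.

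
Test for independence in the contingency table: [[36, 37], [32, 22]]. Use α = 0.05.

χ² = 1.234. df = 1, critical = 3.841. Fail to reject H₀. No evidence of dependence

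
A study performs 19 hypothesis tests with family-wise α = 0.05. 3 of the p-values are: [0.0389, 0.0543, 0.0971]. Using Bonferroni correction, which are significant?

Bonferroni α = 0.05/19 = 0.00263. None of the given p-values are significant.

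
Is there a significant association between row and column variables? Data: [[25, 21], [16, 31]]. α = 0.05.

χ² = 3.888. df = 1, critical = 3.841. Reject H₀. Variables are dependent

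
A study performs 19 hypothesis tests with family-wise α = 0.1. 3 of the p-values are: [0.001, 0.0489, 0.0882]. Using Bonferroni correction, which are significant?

Bonferroni α = 0.1/19 = 0.00526. Significant p-values: [0.001]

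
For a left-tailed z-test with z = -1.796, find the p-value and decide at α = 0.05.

p = P(Z < -1.796) = Φ(-1.796) ≈ 0.0362. Since p < 0.05, reject H₀ (significant) at α = 0.05.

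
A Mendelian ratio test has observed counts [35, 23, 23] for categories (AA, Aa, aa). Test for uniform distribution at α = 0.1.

Expected = 27 each. χ² = Σ(O-E)²/E = 3.556. df = 2, critical value = 4.605. Fail to reject H₀.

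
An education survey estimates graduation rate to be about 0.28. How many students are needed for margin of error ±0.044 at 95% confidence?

n = z²p(1-p)/E² = 1.96²×0.28×0.72/0.044² = 400.03 → n = 401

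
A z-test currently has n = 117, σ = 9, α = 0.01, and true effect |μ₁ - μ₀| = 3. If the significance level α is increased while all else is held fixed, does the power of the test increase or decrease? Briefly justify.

Power increases: a larger α lowers the critical value, so more of the H₁ sampling distribution falls in the rejection region.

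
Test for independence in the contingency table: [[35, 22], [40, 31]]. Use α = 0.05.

χ² = 0.334. df = 1, critical = 3.841. Fail to reject H₀. No evidence of dependence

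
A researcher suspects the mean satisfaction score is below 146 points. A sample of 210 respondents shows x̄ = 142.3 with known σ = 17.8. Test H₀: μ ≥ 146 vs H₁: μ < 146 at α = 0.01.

z = -3.012. Critical value: -2.33. Reject H₀.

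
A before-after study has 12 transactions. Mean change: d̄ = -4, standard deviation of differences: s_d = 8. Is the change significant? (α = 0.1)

t = d̄/(s_d/√n) = -4/(8/√12) = -1.732. df = 11, critical t = ±1.796. Fail to reject H₀.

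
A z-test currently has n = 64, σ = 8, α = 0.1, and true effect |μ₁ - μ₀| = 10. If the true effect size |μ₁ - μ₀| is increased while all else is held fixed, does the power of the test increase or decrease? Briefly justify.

Power increases: a larger true effect increases the non-centrality λ = |μ₁ - μ₀|/(σ/√n).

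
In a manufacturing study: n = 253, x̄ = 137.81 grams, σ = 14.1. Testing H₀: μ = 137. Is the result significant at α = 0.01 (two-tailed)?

z = (137.81 - 137)/(14.1/√253) = 0.914. Since |z| ≤ 2.576, not significant at α = 0.01.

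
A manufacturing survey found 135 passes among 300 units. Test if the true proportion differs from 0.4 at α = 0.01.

p̂ = 0.45, p₀ = 0.4. z = (p̂ - p₀)/√(p₀(1-p₀)/n) = 1.768. Critical: ±2.576. Fail to reject H₀.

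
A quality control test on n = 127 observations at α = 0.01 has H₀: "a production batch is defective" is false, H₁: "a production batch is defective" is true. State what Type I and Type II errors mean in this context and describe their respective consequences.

Type I (false positive): concluding that a production batch is defective when it is not — scrapping a good batch — wasted material and cost for no reason. Type II (false negative): failing to conclude that a production batch is defective when it is — shipping a defective batch — faulty products reach customers. Which is costlier depends on domain priorities and is a judgement call rather than a statistical fact.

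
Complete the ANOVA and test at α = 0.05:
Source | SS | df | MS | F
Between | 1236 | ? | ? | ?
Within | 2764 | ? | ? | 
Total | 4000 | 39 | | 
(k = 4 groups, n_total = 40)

df_between = 3, df_within = 36. MS_between = 412.0, MS_within = 76.78. F = 5.366, F_crit ≈ 2.866. Reject H₀.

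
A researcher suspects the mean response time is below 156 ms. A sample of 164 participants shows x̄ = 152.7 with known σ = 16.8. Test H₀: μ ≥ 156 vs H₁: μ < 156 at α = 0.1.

z = -2.516. Critical value: -1.28. Reject H₀.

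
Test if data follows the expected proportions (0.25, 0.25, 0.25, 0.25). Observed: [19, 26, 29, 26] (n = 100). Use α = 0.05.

Expected: [25.0, 25.0, 25.0, 25.0]. χ² = 2.16. df = 3, critical = 7.815. Fail to reject H₀.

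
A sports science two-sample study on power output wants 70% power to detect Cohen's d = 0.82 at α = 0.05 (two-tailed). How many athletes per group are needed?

z_{α/2} = 1.96, z_β = Φ⁻¹(0.7) = 0.524. For large effect (d = 0.82): n per group = 2(z_{α/2} + z_β)²/d² = 2(1.96 + 0.524)²/0.82² = 18.4 → 19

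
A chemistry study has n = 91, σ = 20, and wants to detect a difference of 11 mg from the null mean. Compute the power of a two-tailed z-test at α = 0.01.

SE = σ/√n = 20/√91 = 2.097. Non-centrality λ = d/SE = 11/2.097 = 5.247. Power ≈ Φ(λ - z_{α/2}) = Φ(5.247 - 2.576) = Φ(2.671) = 0.996.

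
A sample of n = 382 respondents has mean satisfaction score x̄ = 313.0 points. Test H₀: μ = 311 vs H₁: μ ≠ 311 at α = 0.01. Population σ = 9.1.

z = (x̄ - μ₀)/(σ/√n) = (313.0 - 311)/(9.1/√382) = 4.296. Critical value: ±2.576. Since |4.296| > 2.576, Reject H₀.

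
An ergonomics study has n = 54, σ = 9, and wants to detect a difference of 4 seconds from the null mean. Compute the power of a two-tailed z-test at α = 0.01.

SE = σ/√n = 9/√54 = 1.225. Non-centrality λ = d/SE = 4/1.225 = 3.266. Power ≈ Φ(λ - z_{α/2}) = Φ(3.266 - 2.576) = Φ(0.69) = 0.755.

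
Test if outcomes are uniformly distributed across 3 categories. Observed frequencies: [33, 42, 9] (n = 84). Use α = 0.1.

Expected = 28 each. χ² = Σ(O-E)²/E = 20.786. df = 2, critical value = 4.605. Reject H₀.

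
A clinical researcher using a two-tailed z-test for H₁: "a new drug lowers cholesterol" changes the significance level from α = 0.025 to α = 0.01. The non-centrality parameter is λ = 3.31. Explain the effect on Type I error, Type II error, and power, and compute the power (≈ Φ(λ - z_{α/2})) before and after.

Decreasing α from 0.025 to 0.01:
• Type I error rate decreases (α is the Type I rate by definition).
• Critical value moves from z_{α/2} = 2.241 to 2.576, so power = Φ(λ - z_{α/2}) goes from Φ(3.31 - 2.241) = 0.857 to Φ(3.31 - 2.576) = 0.769.
• Type II error rate β = 1 - power therefore increases (0.143 → 0.231).
Appropriate when false positives are costly — here, approving an ineffective drug — patients take a useless medication and may skip effective alternatives.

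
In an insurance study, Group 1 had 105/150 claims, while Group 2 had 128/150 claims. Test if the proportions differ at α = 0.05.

p̂₁ = 0.7, p̂₂ = 0.853, pooled p̂ = 0.777. z = -3.188. Critical: ±1.96. Reject H₀.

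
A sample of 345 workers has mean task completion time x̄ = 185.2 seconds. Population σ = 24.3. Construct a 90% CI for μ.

CI = x̄ ± z*(σ/√n) = 185.2 ± 1.645(24.3/√345) = 185.2 ± 2.15 = (183.05, 187.35)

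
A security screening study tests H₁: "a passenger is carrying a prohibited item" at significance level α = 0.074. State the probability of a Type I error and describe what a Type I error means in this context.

P(Type I error) = α = 0.074. A Type I error is rejecting H₀ when H₀ is actually true (false positive) — here, concluding that a passenger is carrying a prohibited item when in fact this is not the case. Consequence: detaining an innocent passenger — delay and inconvenience.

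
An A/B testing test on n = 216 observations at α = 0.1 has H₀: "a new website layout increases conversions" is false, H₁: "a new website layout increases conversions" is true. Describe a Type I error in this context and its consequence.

Type I error: rejecting H₀ when it is true — concluding that a new website layout increases conversions when in fact it is not. Consequence: rolling out a layout that doesn't actually help — wasted engineering effort.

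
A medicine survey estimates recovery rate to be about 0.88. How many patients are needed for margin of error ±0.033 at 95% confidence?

n = z²p(1-p)/E² = 1.96²×0.88×0.12/0.033² = 372.5 → n = 373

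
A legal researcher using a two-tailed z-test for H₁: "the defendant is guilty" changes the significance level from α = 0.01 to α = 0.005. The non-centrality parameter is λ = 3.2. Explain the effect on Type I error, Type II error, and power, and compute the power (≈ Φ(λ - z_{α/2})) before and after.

Decreasing α from 0.01 to 0.005:
• Type I error rate decreases (α is the Type I rate by definition).
• Critical value moves from z_{α/2} = 2.576 to 2.807, so power = Φ(λ - z_{α/2}) goes from Φ(3.2 - 2.576) = 0.734 to Φ(3.2 - 2.807) = 0.653.
• Type II error rate β = 1 - power therefore increases (0.266 → 0.347).
Appropriate when false positives are costly — here, convicting an innocent person.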